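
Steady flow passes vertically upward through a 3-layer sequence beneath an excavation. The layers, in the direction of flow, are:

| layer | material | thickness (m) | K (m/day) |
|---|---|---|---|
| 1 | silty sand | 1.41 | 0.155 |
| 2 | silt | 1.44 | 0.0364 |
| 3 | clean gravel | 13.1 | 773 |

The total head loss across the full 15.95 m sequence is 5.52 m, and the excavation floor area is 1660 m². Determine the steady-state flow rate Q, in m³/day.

Flow is perpendicular to layering, so the layers act in series and the equivalent K is the thickness-weighted harmonic mean.
Total thickness L = 1.41 + 1.44 + 13.1 = 15.95 m.
Σ(b_i/K_i) = 1.41/0.155 + 1.44/0.0364 + 13.1/773 = 48.67 d.
K_eq = L / Σ(b_i/K_i) = 15.95 / 48.67 = 0.3277 m/day.
Q = K_eq · A · (Δh/L) = 0.3277 × 1660 × (5.52/15.95) = 188.3 m³/day.

188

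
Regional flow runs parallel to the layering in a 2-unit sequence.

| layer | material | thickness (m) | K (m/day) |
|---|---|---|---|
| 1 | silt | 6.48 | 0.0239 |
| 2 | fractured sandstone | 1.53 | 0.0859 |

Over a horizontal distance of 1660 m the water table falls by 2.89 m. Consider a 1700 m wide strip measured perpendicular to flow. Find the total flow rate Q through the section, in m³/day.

0.847

Flow is parallel to layering, so each bed carries its own Darcy discharge and the transmissivities add.
Σ(K_i·b_i) = 0.0239×6.48 + 0.0859×1.53 = 0.2863 m²/day.
Hydraulic gradient i = Δh / L = 2.89 / 1660 = 0.001741.
Q = Σ(K_i·b_i) · W · i = 0.2863 × 1700 × 0.001741 = 0.8473 m³/day.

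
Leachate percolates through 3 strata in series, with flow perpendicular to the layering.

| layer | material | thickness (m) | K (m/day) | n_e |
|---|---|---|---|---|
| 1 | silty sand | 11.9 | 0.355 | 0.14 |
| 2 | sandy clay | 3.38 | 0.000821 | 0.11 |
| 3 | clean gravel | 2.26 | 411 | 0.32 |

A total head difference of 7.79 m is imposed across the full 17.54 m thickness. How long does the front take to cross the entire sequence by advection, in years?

4.03

With flow normal to the layers, continuity requires the same specific discharge q through every layer.
Σ(b_i/K_i) = 11.9/0.355 + 3.38/0.000821 + 2.26/411 = 4150 d.
q = Δh / Σ(b_i/K_i) = 7.79 / 4150 = 0.001877 m/day.
In each layer the seepage velocity is v_i = q/n_i, so the layer transit time is t_i = b_i·n_i / q:
  layer 1 (silty sand): t_1 = 11.9 × 0.14 / 0.001877 = 887.6 d
  layer 2 (sandy clay): t_2 = 3.38 × 0.11 / 0.001877 = 198.1 d
  layer 3 (clean gravel): t_3 = 2.26 × 0.32 / 0.001877 = 385.3 d
Total t = Σ t_i = 1471 days = 4.027 years.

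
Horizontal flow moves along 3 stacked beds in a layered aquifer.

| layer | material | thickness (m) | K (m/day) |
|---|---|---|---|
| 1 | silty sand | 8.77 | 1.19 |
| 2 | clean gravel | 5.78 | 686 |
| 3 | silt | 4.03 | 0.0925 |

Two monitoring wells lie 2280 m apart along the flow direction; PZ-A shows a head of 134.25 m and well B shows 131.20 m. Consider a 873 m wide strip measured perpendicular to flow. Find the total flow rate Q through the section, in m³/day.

Flow is parallel to layering, so each bed carries its own Darcy discharge and the transmissivities add.
Σ(K_i·b_i) = 1.19×8.77 + 686×5.78 + 0.0925×4.03 = 3976 m²/day.
Hydraulic gradient i = (134.25 − 131.20) / 2280 = 3.05 / 2280 = 0.001338.
Q = Σ(K_i·b_i) · W · i = 3976 × 873 × 0.001338 = 4643 m³/day.

4640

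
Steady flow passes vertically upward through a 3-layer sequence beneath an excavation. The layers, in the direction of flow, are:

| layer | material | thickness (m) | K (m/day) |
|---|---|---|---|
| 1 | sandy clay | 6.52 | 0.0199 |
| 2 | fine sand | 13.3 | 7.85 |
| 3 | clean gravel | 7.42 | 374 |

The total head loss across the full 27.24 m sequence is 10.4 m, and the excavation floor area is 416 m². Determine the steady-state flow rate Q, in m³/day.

13.1

Flow is perpendicular to layering, so the layers act in series and the equivalent K is the thickness-weighted harmonic mean.
Total thickness L = 6.52 + 13.3 + 7.42 = 27.24 m.
Σ(b_i/K_i) = 6.52/0.0199 + 13.3/7.85 + 7.42/374 = 329.4 d.
K_eq = L / Σ(b_i/K_i) = 27.24 / 329.4 = 0.08271 m/day.
Q = K_eq · A · (Δh/L) = 0.08271 × 416 × (10.4/27.24) = 13.14 m³/day.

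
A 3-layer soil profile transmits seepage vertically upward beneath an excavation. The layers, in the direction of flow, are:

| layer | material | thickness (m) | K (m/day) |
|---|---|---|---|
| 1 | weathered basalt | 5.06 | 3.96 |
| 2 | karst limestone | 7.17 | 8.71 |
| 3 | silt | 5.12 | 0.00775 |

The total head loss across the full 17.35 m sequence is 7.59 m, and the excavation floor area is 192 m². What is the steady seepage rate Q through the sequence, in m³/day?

2.20

Flow is perpendicular to layering, so the layers act in series and the equivalent K is the thickness-weighted harmonic mean.
Total thickness L = 5.06 + 7.17 + 5.12 = 17.35 m.
Σ(b_i/K_i) = 5.06/3.96 + 7.17/8.71 + 5.12/0.00775 = 662.7 d.
K_eq = L / Σ(b_i/K_i) = 17.35 / 662.7 = 0.02618 m/day.
Q = K_eq · A · (Δh/L) = 0.02618 × 192 × (7.59/17.35) = 2.199 m³/day.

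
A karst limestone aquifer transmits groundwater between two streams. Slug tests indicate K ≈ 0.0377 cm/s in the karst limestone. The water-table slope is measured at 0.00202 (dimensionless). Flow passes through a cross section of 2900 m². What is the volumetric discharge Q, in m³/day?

191

Convert K: 0.0377 cm/s × 864 = 32.57 m/day.
Hydraulic gradient i = 0.00202.
Darcy's law: Q = K · A · i = 32.57 × 2900 × 0.002020 = 190.8 m³/day.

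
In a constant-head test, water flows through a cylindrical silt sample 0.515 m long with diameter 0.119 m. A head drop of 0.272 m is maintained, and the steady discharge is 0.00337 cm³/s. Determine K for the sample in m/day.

0.0496

Cross-sectional area A = π·(d/2)² = π × (0.119/2)² = 0.01112 m².
Convert discharge: 0.00337 cm³/s = 3.370e-09 m³/s.
Darcy's law rearranged: K = Q·L / (A·Δh) = 3.370e-09 × 0.515 / (0.01112 × 0.272) = 5.737e-07 m/s = 0.04957 m/day.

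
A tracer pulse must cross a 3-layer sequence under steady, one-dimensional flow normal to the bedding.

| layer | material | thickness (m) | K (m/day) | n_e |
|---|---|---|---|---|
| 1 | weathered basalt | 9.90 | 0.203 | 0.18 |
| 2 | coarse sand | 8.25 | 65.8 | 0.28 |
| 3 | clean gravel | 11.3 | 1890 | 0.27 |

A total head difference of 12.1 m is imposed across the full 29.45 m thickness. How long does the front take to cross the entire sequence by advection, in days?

28.9

With flow normal to the layers, continuity requires the same specific discharge q through every layer.
Σ(b_i/K_i) = 9.90/0.203 + 8.25/65.8 + 11.3/1890 = 48.90 d.
q = Δh / Σ(b_i/K_i) = 12.1 / 48.90 = 0.2474 m/day.
In each layer the seepage velocity is v_i = q/n_i, so the layer transit time is t_i = b_i·n_i / q:
  layer 1 (weathered basalt): t_1 = 9.90 × 0.18 / 0.2474 = 7.202 d
  layer 2 (coarse sand): t_2 = 8.25 × 0.28 / 0.2474 = 9.335 d
  layer 3 (clean gravel): t_3 = 11.3 × 0.27 / 0.2474 = 12.33 d
Total t = Σ t_i = 28.87 days.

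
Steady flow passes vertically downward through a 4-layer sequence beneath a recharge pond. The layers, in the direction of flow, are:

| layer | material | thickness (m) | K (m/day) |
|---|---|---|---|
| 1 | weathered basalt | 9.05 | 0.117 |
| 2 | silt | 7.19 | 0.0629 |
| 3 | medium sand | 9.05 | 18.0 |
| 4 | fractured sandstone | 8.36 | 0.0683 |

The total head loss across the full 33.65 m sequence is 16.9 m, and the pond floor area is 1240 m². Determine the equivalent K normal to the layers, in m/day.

0.107

Flow is perpendicular to layering, so the layers act in series and the equivalent K is the thickness-weighted harmonic mean.
Total thickness L = 9.05 + 7.19 + 9.05 + 8.36 = 33.65 m.
Σ(b_i/K_i) = 9.05/0.117 + 7.19/0.0629 + 9.05/18.0 + 8.36/0.0683 = 314.6 d.
K_eq = L / Σ(b_i/K_i) = 33.65 / 314.6 = 0.1070 m/day.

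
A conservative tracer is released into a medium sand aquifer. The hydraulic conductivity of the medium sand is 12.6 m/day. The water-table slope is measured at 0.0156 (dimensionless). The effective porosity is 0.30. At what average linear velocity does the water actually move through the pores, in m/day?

0.655

Hydraulic gradient i = 0.0156.
Darcy flux q = K · i = 12.60 × 0.01560 = 0.1966 m/day.
Seepage velocity v = q / n_e = 0.1966 / 0.30 = 0.6552 m/day.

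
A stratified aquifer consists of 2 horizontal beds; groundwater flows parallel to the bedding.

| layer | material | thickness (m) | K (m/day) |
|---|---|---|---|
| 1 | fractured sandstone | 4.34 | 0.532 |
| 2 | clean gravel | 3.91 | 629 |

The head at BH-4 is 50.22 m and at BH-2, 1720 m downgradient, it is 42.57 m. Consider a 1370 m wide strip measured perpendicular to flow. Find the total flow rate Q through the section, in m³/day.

15000

Flow is parallel to layering, so each bed carries its own Darcy discharge and the transmissivities add.
Σ(K_i·b_i) = 0.532×4.34 + 629×3.91 = 2462 m²/day.
Hydraulic gradient i = (50.22 − 42.57) / 1720 = 7.65 / 1720 = 0.004448.
Q = Σ(K_i·b_i) · W · i = 2462 × 1370 × 0.004448 = 15000 m³/day.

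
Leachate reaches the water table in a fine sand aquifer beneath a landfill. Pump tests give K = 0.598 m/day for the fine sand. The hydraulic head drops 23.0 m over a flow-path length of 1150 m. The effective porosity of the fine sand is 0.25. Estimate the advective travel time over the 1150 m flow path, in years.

Hydraulic gradient i = Δh / L = 23.0 / 1150 = 0.02000.
Darcy flux q = K · i = 0.5980 × 0.02000 = 0.01196 m/day.
Seepage velocity v = q / n_e = 0.01196 / 0.25 = 0.04784 m/day.
Travel time t = L / v = 1150 / 0.04784 = 24038 days = 65.81 years.

65.8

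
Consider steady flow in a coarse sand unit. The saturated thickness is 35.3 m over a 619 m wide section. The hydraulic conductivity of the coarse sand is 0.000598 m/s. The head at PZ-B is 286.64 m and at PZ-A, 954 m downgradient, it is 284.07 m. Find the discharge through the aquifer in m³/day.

3040

Convert K: 0.000598 m/s × 86400 = 51.67 m/day.
Cross-sectional area A = 619 × 35.3 = 21851 m².
Hydraulic gradient i = (286.64 − 284.07) / 954 = 2.57 / 954 = 0.002694.
Darcy's law: Q = K · A · i = 51.67 × 21851 × 0.002694 = 3041 m³/day.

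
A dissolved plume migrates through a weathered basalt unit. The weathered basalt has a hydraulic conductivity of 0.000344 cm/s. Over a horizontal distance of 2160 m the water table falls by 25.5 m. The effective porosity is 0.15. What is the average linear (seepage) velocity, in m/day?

Convert K: 0.000344 cm/s × 864 = 0.2972 m/day.
Hydraulic gradient i = Δh / L = 25.5 / 2160 = 0.01181.
Darcy flux q = K · i = 0.2972 × 0.01181 = 0.003509 m/day.
Seepage velocity v = q / n_e = 0.003509 / 0.15 = 0.02339 m/day.

0.0234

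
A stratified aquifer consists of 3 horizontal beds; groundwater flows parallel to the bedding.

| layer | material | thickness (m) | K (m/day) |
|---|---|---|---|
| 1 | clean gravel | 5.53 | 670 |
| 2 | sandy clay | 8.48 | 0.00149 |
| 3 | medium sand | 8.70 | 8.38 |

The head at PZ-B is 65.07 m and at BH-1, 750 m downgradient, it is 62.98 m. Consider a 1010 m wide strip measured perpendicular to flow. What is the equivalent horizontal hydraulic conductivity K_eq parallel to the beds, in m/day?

Flow is parallel to layering, so each bed carries its own Darcy discharge and the transmissivities add.
Σ(K_i·b_i) = 670×5.53 + 0.00149×8.48 + 8.38×8.70 = 3778 m²/day.
Total thickness b = 22.71 m, so K_eq = Σ(K_i·b_i)/b = 166.4 m/day.

166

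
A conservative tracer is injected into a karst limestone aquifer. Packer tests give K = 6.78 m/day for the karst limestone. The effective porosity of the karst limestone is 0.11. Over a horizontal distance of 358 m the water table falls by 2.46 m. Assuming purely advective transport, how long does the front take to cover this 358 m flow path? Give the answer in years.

Hydraulic gradient i = Δh / L = 2.46 / 358 = 0.006872.
Darcy flux q = K · i = 6.780 × 0.006872 = 0.04659 m/day.
Seepage velocity v = q / n_e = 0.04659 / 0.11 = 0.4235 m/day.
Travel time t = L / v = 358 / 0.4235 = 845.3 days = 2.314 years.

2.31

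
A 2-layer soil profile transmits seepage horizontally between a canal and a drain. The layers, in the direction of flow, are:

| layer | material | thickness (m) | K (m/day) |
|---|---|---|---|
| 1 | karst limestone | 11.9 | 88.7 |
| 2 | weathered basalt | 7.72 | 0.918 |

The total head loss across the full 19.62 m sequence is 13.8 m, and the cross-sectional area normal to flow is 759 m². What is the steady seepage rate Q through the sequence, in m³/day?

1230

Flow is perpendicular to layering, so the layers act in series and the equivalent K is the thickness-weighted harmonic mean.
Total thickness L = 11.9 + 7.72 = 19.62 m.
Σ(b_i/K_i) = 11.9/88.7 + 7.72/0.918 = 8.544 d.
K_eq = L / Σ(b_i/K_i) = 19.62 / 8.544 = 2.296 m/day.
Q = K_eq · A · (Δh/L) = 2.296 × 759 × (13.8/19.62) = 1226 m³/day.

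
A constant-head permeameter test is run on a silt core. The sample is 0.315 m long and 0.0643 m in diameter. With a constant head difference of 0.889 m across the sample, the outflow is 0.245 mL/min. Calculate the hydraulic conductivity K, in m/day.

0.0385

Cross-sectional area A = π·(d/2)² = π × (0.0643/2)² = 0.003247 m².
Convert discharge: 0.245 mL/min = 4.083e-09 m³/s.
Darcy's law rearranged: K = Q·L / (A·Δh) = 4.083e-09 × 0.315 / (0.003247 × 0.889) = 4.456e-07 m/s = 0.03850 m/day.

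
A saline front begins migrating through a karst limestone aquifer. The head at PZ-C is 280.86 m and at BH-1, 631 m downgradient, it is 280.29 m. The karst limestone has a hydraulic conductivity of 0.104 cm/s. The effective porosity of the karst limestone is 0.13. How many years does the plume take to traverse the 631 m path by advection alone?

Convert K: 0.104 cm/s × 864 = 89.86 m/day.
Hydraulic gradient i = (280.86 − 280.29) / 631 = 0.57 / 631 = 0.0009033.
Darcy flux q = K · i = 89.86 × 0.0009033 = 0.08117 m/day.
Seepage velocity v = q / n_e = 0.08117 / 0.13 = 0.6244 m/day.
Travel time t = L / v = 631 / 0.6244 = 1011 days = 2.767 years.

2.77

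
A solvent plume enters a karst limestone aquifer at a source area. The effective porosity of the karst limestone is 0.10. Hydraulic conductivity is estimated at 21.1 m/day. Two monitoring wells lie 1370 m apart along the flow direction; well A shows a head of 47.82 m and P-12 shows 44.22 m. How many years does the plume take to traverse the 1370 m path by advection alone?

Hydraulic gradient i = (47.82 − 44.22) / 1370 = 3.6 / 1370 = 0.002628.
Darcy flux q = K · i = 21.10 × 0.002628 = 0.05545 m/day.
Seepage velocity v = q / n_e = 0.05545 / 0.10 = 0.5545 m/day.
Travel time t = L / v = 1370 / 0.5545 = 2471 days = 6.765 years.

6.76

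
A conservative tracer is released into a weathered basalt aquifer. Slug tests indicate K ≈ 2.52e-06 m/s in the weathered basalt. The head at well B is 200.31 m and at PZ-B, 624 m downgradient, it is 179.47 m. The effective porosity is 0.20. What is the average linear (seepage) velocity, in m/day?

0.0364

Convert K: 2.52e-06 m/s × 86400 = 0.2177 m/day.
Hydraulic gradient i = (200.31 − 179.47) / 624 = 20.84 / 624 = 0.03340.
Darcy flux q = K · i = 0.2177 × 0.03340 = 0.007272 m/day.
Seepage velocity v = q / n_e = 0.007272 / 0.20 = 0.03636 m/day.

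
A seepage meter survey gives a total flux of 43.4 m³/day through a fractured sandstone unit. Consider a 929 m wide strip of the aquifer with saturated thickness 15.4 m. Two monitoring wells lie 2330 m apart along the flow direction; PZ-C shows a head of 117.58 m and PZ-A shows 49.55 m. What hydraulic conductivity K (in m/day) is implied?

0.104

Cross-sectional area A = 929 × 15.4 = 14307 m².
Hydraulic gradient i = (117.58 − 49.55) / 2330 = 68.03 / 2330 = 0.02920.
From Q = K·A·i, K = Q / (A·i) = 43.4 / (14307 × 0.02920) = 0.1039 m/day.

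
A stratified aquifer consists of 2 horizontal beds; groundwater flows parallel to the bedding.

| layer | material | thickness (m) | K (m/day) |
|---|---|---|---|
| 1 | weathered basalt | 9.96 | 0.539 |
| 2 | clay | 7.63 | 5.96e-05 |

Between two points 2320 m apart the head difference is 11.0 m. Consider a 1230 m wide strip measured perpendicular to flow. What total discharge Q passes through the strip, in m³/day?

31.3

Flow is parallel to layering, so each bed carries its own Darcy discharge and the transmissivities add.
Σ(K_i·b_i) = 0.539×9.96 + 5.96e-05×7.63 = 5.369 m²/day.
Hydraulic gradient i = Δh / L = 11.0 / 2320 = 0.004741.
Q = Σ(K_i·b_i) · W · i = 5.369 × 1230 × 0.004741 = 31.31 m³/day.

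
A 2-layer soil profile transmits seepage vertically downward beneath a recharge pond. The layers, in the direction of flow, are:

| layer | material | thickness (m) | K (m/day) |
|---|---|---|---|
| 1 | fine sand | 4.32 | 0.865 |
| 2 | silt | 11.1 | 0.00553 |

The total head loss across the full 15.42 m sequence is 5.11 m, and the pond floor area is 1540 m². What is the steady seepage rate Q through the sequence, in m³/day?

3.91

Flow is perpendicular to layering, so the layers act in series and the equivalent K is the thickness-weighted harmonic mean.
Total thickness L = 4.32 + 11.1 = 15.42 m.
Σ(b_i/K_i) = 4.32/0.865 + 11.1/0.00553 = 2012 d.
K_eq = L / Σ(b_i/K_i) = 15.42 / 2012 = 0.007663 m/day.
Q = K_eq · A · (Δh/L) = 0.007663 × 1540 × (5.11/15.42) = 3.911 m³/day.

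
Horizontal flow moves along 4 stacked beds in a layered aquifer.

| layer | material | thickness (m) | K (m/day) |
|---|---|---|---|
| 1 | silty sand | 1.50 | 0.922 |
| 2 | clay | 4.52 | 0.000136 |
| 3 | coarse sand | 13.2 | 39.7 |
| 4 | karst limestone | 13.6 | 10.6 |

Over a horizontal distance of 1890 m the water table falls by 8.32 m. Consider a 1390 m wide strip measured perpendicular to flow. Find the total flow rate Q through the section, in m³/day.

4100

Flow is parallel to layering, so each bed carries its own Darcy discharge and the transmissivities add.
Σ(K_i·b_i) = 0.922×1.50 + 0.000136×4.52 + 39.7×13.2 + 10.6×13.6 = 669.6 m²/day.
Hydraulic gradient i = Δh / L = 8.32 / 1890 = 0.004402.
Q = Σ(K_i·b_i) · W · i = 669.6 × 1390 × 0.004402 = 4097 m³/day.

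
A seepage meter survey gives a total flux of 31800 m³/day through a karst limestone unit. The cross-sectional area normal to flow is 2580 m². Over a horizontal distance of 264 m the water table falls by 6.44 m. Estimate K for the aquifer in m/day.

Hydraulic gradient i = Δh / L = 6.44 / 264 = 0.02439.
From Q = K·A·i, K = Q / (A·i) = 31800 / (2580 × 0.02439) = 505.3 m/day.

505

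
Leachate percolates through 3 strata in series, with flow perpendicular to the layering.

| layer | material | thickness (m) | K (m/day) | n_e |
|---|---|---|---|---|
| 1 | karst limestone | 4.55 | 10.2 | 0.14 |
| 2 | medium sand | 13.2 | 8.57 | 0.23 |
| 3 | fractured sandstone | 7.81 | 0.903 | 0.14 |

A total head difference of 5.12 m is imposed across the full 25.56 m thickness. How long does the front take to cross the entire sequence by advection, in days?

9.90

With flow normal to the layers, continuity requires the same specific discharge q through every layer.
Σ(b_i/K_i) = 4.55/10.2 + 13.2/8.57 + 7.81/0.903 = 10.64 d.
q = Δh / Σ(b_i/K_i) = 5.12 / 10.64 = 0.4814 m/day.
In each layer the seepage velocity is v_i = q/n_i, so the layer transit time is t_i = b_i·n_i / q:
  layer 1 (karst limestone): t_1 = 4.55 × 0.14 / 0.4814 = 1.323 d
  layer 2 (medium sand): t_2 = 13.2 × 0.23 / 0.4814 = 6.306 d
  layer 3 (fractured sandstone): t_3 = 7.81 × 0.14 / 0.4814 = 2.271 d
Total t = Σ t_i = 9.901 days.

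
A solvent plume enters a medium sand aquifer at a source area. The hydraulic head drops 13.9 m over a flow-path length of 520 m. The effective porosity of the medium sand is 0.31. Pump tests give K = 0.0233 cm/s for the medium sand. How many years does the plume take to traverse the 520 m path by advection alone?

Convert K: 0.0233 cm/s × 864 = 20.13 m/day.
Hydraulic gradient i = Δh / L = 13.9 / 520 = 0.02673.
Darcy flux q = K · i = 20.13 × 0.02673 = 0.5381 m/day.
Seepage velocity v = q / n_e = 0.5381 / 0.31 = 1.736 m/day.
Travel time t = L / v = 520 / 1.736 = 299.6 days = 0.8202 years.

0.820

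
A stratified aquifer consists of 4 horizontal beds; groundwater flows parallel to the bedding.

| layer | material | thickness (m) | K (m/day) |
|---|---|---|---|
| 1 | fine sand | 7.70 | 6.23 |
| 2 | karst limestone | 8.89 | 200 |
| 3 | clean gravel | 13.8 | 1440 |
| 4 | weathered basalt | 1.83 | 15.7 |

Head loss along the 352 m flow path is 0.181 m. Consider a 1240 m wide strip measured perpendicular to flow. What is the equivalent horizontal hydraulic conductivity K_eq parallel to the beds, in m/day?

Flow is parallel to layering, so each bed carries its own Darcy discharge and the transmissivities add.
Σ(K_i·b_i) = 6.23×7.70 + 200×8.89 + 1440×13.8 + 15.7×1.83 = 21727 m²/day.
Total thickness b = 32.22 m, so K_eq = Σ(K_i·b_i)/b = 674.3 m/day.

674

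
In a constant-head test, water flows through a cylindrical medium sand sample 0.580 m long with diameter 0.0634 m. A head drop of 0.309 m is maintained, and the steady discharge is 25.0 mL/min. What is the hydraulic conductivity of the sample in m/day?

Cross-sectional area A = π·(d/2)² = π × (0.0634/2)² = 0.003157 m².
Convert discharge: 25.0 mL/min = 4.167e-07 m³/s.
Darcy's law rearranged: K = Q·L / (A·Δh) = 4.167e-07 × 0.580 / (0.003157 × 0.309) = 0.0002477 m/s = 21.40 m/day.

21.4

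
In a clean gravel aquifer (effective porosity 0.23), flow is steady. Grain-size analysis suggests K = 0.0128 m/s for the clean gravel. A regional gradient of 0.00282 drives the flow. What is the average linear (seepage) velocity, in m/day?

Convert K: 0.0128 m/s × 86400 = 1106 m/day.
Hydraulic gradient i = 0.00282.
Darcy flux q = K · i = 1106 × 0.002820 = 3.119 m/day.
Seepage velocity v = q / n_e = 3.119 / 0.23 = 13.56 m/day.

13.6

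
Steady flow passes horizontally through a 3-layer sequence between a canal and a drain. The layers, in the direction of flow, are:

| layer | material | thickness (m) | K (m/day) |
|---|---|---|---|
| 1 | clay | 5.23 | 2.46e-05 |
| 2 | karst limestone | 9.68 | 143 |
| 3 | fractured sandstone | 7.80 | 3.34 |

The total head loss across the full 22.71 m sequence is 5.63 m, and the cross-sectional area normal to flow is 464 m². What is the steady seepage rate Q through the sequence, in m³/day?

Flow is perpendicular to layering, so the layers act in series and the equivalent K is the thickness-weighted harmonic mean.
Total thickness L = 5.23 + 9.68 + 7.80 = 22.71 m.
Σ(b_i/K_i) = 5.23/2.46e-05 + 9.68/143 + 7.80/3.34 = 2.126e+05 d.
K_eq = L / Σ(b_i/K_i) = 22.71 / 2.126e+05 = 0.0001068 m/day.
Q = K_eq · A · (Δh/L) = 0.0001068 × 464 × (5.63/22.71) = 0.01229 m³/day.

0.0123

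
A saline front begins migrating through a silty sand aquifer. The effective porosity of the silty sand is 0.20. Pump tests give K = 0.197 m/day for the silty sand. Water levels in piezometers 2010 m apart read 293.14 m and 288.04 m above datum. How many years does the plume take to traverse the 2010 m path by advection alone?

Hydraulic gradient i = (293.14 − 288.04) / 2010 = 5.1 / 2010 = 0.002537.
Darcy flux q = K · i = 0.1970 × 0.002537 = 0.0004999 m/day.
Seepage velocity v = q / n_e = 0.0004999 / 0.20 = 0.002499 m/day.
Travel time t = L / v = 2010 / 0.002499 = 8.042e+05 days = 2202 years.

2200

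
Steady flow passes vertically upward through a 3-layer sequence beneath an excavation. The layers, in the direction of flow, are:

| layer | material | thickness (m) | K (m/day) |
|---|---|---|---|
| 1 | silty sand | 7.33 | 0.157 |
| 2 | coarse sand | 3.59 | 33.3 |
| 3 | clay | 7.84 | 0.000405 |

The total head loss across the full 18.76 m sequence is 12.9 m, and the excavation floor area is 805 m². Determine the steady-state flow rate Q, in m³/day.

Flow is perpendicular to layering, so the layers act in series and the equivalent K is the thickness-weighted harmonic mean.
Total thickness L = 7.33 + 3.59 + 7.84 = 18.76 m.
Σ(b_i/K_i) = 7.33/0.157 + 3.59/33.3 + 7.84/0.000405 = 19405 d.
K_eq = L / Σ(b_i/K_i) = 18.76 / 19405 = 0.0009668 m/day.
Q = K_eq · A · (Δh/L) = 0.0009668 × 805 × (12.9/18.76) = 0.5352 m³/day.

0.535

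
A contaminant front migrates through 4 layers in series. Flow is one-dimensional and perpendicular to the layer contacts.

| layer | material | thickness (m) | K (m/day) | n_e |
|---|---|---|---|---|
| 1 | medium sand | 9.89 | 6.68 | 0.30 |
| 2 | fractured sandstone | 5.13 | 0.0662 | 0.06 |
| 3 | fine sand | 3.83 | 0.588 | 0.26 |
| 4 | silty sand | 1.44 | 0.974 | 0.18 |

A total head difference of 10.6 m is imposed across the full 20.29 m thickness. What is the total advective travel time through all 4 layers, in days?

37.2

With flow normal to the layers, continuity requires the same specific discharge q through every layer.
Σ(b_i/K_i) = 9.89/6.68 + 5.13/0.0662 + 3.83/0.588 + 1.44/0.974 = 86.97 d.
q = Δh / Σ(b_i/K_i) = 10.6 / 86.97 = 0.1219 m/day.
In each layer the seepage velocity is v_i = q/n_i, so the layer transit time is t_i = b_i·n_i / q:
  layer 1 (medium sand): t_1 = 9.89 × 0.30 / 0.1219 = 24.34 d
  layer 2 (fractured sandstone): t_2 = 5.13 × 0.06 / 0.1219 = 2.525 d
  layer 3 (fine sand): t_3 = 3.83 × 0.26 / 0.1219 = 8.170 d
  layer 4 (silty sand): t_4 = 1.44 × 0.18 / 0.1219 = 2.127 d
Total t = Σ t_i = 37.16 days.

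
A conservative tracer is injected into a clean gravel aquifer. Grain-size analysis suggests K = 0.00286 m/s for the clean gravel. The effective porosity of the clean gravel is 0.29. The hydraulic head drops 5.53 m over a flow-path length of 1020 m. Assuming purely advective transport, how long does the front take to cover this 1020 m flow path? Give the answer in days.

221

Convert K: 0.00286 m/s × 86400 = 247.1 m/day.
Hydraulic gradient i = Δh / L = 5.53 / 1020 = 0.005422.
Darcy flux q = K · i = 247.1 × 0.005422 = 1.340 m/day.
Seepage velocity v = q / n_e = 1.340 / 0.29 = 4.620 m/day.
Travel time t = L / v = 1020 / 4.620 = 220.8 days.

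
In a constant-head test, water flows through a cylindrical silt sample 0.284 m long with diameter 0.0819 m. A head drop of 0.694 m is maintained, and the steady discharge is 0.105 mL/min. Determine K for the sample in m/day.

0.0117

Cross-sectional area A = π·(d/2)² = π × (0.0819/2)² = 0.005268 m².
Convert discharge: 0.105 mL/min = 1.750e-09 m³/s.
Darcy's law rearranged: K = Q·L / (A·Δh) = 1.750e-09 × 0.284 / (0.005268 × 0.694) = 1.359e-07 m/s = 0.01174 m/day.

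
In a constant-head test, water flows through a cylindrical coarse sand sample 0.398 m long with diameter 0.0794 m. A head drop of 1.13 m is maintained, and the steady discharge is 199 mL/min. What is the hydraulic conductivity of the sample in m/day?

Cross-sectional area A = π·(d/2)² = π × (0.0794/2)² = 0.004951 m².
Convert discharge: 199 mL/min = 3.317e-06 m³/s.
Darcy's law rearranged: K = Q·L / (A·Δh) = 3.317e-06 × 0.398 / (0.004951 × 1.13) = 0.0002359 m/s = 20.38 m/day.

20.4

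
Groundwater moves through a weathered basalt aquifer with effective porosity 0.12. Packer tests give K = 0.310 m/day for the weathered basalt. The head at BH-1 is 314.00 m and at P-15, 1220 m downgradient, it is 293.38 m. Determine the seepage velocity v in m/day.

0.0437

Hydraulic gradient i = (314.00 − 293.38) / 1220 = 20.62 / 1220 = 0.01690.
Darcy flux q = K · i = 0.3100 × 0.01690 = 0.005240 m/day.
Seepage velocity v = q / n_e = 0.005240 / 0.12 = 0.04366 m/day.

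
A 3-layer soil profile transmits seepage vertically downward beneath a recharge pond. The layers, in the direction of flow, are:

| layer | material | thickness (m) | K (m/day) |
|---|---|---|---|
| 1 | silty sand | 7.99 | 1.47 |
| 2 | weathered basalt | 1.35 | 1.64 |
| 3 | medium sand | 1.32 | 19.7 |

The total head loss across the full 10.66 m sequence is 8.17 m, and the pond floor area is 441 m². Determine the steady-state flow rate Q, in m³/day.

570

Flow is perpendicular to layering, so the layers act in series and the equivalent K is the thickness-weighted harmonic mean.
Total thickness L = 7.99 + 1.35 + 1.32 = 10.66 m.
Σ(b_i/K_i) = 7.99/1.47 + 1.35/1.64 + 1.32/19.7 = 6.326 d.
K_eq = L / Σ(b_i/K_i) = 10.66 / 6.326 = 1.685 m/day.
Q = K_eq · A · (Δh/L) = 1.685 × 441 × (8.17/10.66) = 569.6 m³/day.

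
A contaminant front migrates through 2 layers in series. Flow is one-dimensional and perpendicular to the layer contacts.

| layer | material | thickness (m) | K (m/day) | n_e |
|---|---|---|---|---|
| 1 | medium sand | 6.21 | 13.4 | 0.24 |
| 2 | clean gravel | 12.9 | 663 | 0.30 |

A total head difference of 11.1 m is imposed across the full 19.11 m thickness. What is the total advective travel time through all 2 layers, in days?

With flow normal to the layers, continuity requires the same specific discharge q through every layer.
Σ(b_i/K_i) = 6.21/13.4 + 12.9/663 = 0.4829 d.
q = Δh / Σ(b_i/K_i) = 11.1 / 0.4829 = 22.99 m/day.
In each layer the seepage velocity is v_i = q/n_i, so the layer transit time is t_i = b_i·n_i / q:
  layer 1 (medium sand): t_1 = 6.21 × 0.24 / 22.99 = 0.06484 d
  layer 2 (clean gravel): t_2 = 12.9 × 0.30 / 22.99 = 0.1684 d
Total t = Σ t_i = 0.2332 days.

0.233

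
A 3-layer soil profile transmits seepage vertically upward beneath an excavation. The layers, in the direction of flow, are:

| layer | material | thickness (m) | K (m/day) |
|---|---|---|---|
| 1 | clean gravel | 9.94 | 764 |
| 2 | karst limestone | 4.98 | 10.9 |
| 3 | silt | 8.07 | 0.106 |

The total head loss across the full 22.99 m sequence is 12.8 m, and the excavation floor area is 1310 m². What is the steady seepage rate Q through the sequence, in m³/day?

219

Flow is perpendicular to layering, so the layers act in series and the equivalent K is the thickness-weighted harmonic mean.
Total thickness L = 9.94 + 4.98 + 8.07 = 22.99 m.
Σ(b_i/K_i) = 9.94/764 + 4.98/10.9 + 8.07/0.106 = 76.60 d.
K_eq = L / Σ(b_i/K_i) = 22.99 / 76.60 = 0.3001 m/day.
Q = K_eq · A · (Δh/L) = 0.3001 × 1310 × (12.8/22.99) = 218.9 m³/day.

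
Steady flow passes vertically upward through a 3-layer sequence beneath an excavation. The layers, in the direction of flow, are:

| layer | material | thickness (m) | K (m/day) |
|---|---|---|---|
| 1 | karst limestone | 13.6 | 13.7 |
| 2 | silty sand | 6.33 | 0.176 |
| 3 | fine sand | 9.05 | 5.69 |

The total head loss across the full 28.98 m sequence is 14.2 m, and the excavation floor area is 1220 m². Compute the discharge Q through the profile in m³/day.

Flow is perpendicular to layering, so the layers act in series and the equivalent K is the thickness-weighted harmonic mean.
Total thickness L = 13.6 + 6.33 + 9.05 = 28.98 m.
Σ(b_i/K_i) = 13.6/13.7 + 6.33/0.176 + 9.05/5.69 = 38.55 d.
K_eq = L / Σ(b_i/K_i) = 28.98 / 38.55 = 0.7518 m/day.
Q = K_eq · A · (Δh/L) = 0.7518 × 1220 × (14.2/28.98) = 449.4 m³/day.

449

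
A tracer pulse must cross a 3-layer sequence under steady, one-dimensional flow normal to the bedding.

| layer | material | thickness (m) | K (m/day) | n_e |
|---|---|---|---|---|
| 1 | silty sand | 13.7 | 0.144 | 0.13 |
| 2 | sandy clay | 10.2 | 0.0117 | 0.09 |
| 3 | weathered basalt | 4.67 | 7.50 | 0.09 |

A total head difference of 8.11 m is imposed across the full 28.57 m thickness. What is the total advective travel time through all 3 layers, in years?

With flow normal to the layers, continuity requires the same specific discharge q through every layer.
Σ(b_i/K_i) = 13.7/0.144 + 10.2/0.0117 + 4.67/7.50 = 967.6 d.
q = Δh / Σ(b_i/K_i) = 8.11 / 967.6 = 0.008382 m/day.
In each layer the seepage velocity is v_i = q/n_i, so the layer transit time is t_i = b_i·n_i / q:
  layer 1 (silty sand): t_1 = 13.7 × 0.13 / 0.008382 = 212.5 d
  layer 2 (sandy clay): t_2 = 10.2 × 0.09 / 0.008382 = 109.5 d
  layer 3 (weathered basalt): t_3 = 4.67 × 0.09 / 0.008382 = 50.14 d
Total t = Σ t_i = 372.1 days = 1.019 years.

1.02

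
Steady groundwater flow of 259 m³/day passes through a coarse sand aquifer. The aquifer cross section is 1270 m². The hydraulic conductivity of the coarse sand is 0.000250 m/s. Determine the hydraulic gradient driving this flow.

Convert K: 0.000250 m/s × 86400 = 21.60 m/day.
From Q = K·A·i, i = Q / (K·A) = 259 / (21.60 × 1270) = 0.009442.

0.00944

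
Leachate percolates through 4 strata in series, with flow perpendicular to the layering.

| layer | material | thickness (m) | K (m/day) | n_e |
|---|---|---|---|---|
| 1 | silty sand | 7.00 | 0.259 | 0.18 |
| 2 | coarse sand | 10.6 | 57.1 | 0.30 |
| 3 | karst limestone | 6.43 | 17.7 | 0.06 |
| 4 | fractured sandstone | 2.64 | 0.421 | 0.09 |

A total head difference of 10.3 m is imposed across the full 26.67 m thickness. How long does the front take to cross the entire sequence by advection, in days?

With flow normal to the layers, continuity requires the same specific discharge q through every layer.
Σ(b_i/K_i) = 7.00/0.259 + 10.6/57.1 + 6.43/17.7 + 2.64/0.421 = 33.85 d.
q = Δh / Σ(b_i/K_i) = 10.3 / 33.85 = 0.3043 m/day.
In each layer the seepage velocity is v_i = q/n_i, so the layer transit time is t_i = b_i·n_i / q:
  layer 1 (silty sand): t_1 = 7.00 × 0.18 / 0.3043 = 4.140 d
  layer 2 (coarse sand): t_2 = 10.6 × 0.30 / 0.3043 = 10.45 d
  layer 3 (karst limestone): t_3 = 6.43 × 0.06 / 0.3043 = 1.268 d
  layer 4 (fractured sandstone): t_4 = 2.64 × 0.09 / 0.3043 = 0.7808 d
Total t = Σ t_i = 16.64 days.

16.6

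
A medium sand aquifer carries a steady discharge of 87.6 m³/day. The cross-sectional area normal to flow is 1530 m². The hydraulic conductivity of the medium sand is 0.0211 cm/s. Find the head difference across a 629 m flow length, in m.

1.98

Convert K: 0.0211 cm/s × 864 = 18.23 m/day.
From Q = K·A·i, i = Q / (K·A) = 87.6 / (18.23 × 1530) = 0.003141.
Head loss Δh = i · L = 0.003141 × 629 = 1.975 m.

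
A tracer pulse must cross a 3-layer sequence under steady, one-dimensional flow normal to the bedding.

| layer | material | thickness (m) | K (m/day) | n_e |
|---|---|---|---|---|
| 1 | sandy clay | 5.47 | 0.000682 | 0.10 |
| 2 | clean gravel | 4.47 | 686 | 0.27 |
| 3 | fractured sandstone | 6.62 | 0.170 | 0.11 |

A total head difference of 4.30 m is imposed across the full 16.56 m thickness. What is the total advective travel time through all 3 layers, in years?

With flow normal to the layers, continuity requires the same specific discharge q through every layer.
Σ(b_i/K_i) = 5.47/0.000682 + 4.47/686 + 6.62/0.170 = 8059 d.
q = Δh / Σ(b_i/K_i) = 4.30 / 8059 = 0.0005335 m/day.
In each layer the seepage velocity is v_i = q/n_i, so the layer transit time is t_i = b_i·n_i / q:
  layer 1 (sandy clay): t_1 = 5.47 × 0.10 / 0.0005335 = 1025 d
  layer 2 (clean gravel): t_2 = 4.47 × 0.27 / 0.0005335 = 2262 d
  layer 3 (fractured sandstone): t_3 = 6.62 × 0.11 / 0.0005335 = 1365 d
Total t = Σ t_i = 4652 days = 12.74 years.

12.7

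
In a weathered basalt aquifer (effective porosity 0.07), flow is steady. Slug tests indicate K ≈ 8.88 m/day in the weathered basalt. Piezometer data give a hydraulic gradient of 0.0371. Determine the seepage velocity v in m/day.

Hydraulic gradient i = 0.0371.
Darcy flux q = K · i = 8.880 × 0.03710 = 0.3294 m/day.
Seepage velocity v = q / n_e = 0.3294 / 0.07 = 4.706 m/day.

4.71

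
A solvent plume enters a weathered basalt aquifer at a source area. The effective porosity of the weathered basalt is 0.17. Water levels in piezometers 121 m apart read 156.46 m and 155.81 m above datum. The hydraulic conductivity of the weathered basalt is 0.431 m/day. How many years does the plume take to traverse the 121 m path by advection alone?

24.3

Hydraulic gradient i = (156.46 − 155.81) / 121 = 0.65 / 121 = 0.005372.
Darcy flux q = K · i = 0.4310 × 0.005372 = 0.002315 m/day.
Seepage velocity v = q / n_e = 0.002315 / 0.17 = 0.01362 m/day.
Travel time t = L / v = 121 / 0.01362 = 8884 days = 24.32 years.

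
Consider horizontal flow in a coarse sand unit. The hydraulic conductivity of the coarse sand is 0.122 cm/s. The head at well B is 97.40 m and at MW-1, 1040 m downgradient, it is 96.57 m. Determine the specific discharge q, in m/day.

0.0841

Convert K: 0.122 cm/s × 864 = 105.4 m/day.
Hydraulic gradient i = (97.40 − 96.57) / 1040 = 0.83 / 1040 = 0.0007981.
Specific discharge q = K · i = 105.4 × 0.0007981 = 0.08412 m/day.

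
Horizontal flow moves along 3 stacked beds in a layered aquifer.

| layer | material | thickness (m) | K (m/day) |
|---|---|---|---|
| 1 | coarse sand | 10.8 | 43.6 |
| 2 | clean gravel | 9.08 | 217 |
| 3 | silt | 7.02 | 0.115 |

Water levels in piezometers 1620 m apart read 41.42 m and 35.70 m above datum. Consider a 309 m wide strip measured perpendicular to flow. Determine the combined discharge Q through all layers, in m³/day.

2660

Flow is parallel to layering, so each bed carries its own Darcy discharge and the transmissivities add.
Σ(K_i·b_i) = 43.6×10.8 + 217×9.08 + 0.115×7.02 = 2442 m²/day.
Hydraulic gradient i = (41.42 − 35.70) / 1620 = 5.72 / 1620 = 0.003531.
Q = Σ(K_i·b_i) · W · i = 2442 × 309 × 0.003531 = 2664 m³/day.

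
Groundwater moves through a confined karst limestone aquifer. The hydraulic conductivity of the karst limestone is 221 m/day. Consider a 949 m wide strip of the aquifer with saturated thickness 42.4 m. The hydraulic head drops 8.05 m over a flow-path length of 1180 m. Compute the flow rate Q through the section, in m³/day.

60700

Cross-sectional area A = 949 × 42.4 = 40238 m².
Hydraulic gradient i = Δh / L = 8.05 / 1180 = 0.006822.
Darcy's law: Q = K · A · i = 221.0 × 40238 × 0.006822 = 60665 m³/day.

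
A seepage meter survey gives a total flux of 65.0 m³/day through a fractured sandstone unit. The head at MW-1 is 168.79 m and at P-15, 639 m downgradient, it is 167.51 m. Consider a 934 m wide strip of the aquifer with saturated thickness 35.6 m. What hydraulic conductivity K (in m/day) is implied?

0.976

Cross-sectional area A = 934 × 35.6 = 33250 m².
Hydraulic gradient i = (168.79 − 167.51) / 639 = 1.28 / 639 = 0.002003.
From Q = K·A·i, K = Q / (A·i) = 65.0 / (33250 × 0.002003) = 0.9759 m/day.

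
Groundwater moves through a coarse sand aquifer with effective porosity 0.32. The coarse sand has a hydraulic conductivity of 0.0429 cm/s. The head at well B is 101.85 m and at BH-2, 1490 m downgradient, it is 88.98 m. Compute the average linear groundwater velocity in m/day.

1.00

Convert K: 0.0429 cm/s × 864 = 37.07 m/day.
Hydraulic gradient i = (101.85 − 88.98) / 1490 = 12.87 / 1490 = 0.008638.
Darcy flux q = K · i = 37.07 × 0.008638 = 0.3202 m/day.
Seepage velocity v = q / n_e = 0.3202 / 0.32 = 1.000 m/day.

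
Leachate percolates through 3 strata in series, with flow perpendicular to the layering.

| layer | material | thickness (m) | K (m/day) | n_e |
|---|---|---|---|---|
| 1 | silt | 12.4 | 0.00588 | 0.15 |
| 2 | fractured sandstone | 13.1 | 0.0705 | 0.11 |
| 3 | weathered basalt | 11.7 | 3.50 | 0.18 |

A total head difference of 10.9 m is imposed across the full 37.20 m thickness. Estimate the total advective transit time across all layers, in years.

3.12

With flow normal to the layers, continuity requires the same specific discharge q through every layer.
Σ(b_i/K_i) = 12.4/0.00588 + 13.1/0.0705 + 11.7/3.50 = 2298 d.
q = Δh / Σ(b_i/K_i) = 10.9 / 2298 = 0.004743 m/day.
In each layer the seepage velocity is v_i = q/n_i, so the layer transit time is t_i = b_i·n_i / q:
  layer 1 (silt): t_1 = 12.4 × 0.15 / 0.004743 = 392.1 d
  layer 2 (fractured sandstone): t_2 = 13.1 × 0.11 / 0.004743 = 303.8 d
  layer 3 (weathered basalt): t_3 = 11.7 × 0.18 / 0.004743 = 444.0 d
Total t = Σ t_i = 1140 days = 3.121 years.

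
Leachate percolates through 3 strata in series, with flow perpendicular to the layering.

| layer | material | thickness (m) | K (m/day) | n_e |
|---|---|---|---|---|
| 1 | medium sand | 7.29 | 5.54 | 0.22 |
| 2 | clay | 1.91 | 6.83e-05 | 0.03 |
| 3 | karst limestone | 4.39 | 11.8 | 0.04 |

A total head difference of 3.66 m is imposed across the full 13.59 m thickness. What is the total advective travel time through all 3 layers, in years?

With flow normal to the layers, continuity requires the same specific discharge q through every layer.
Σ(b_i/K_i) = 7.29/5.54 + 1.91/6.83e-05 + 4.39/11.8 = 27967 d.
q = Δh / Σ(b_i/K_i) = 3.66 / 27967 = 0.0001309 m/day.
In each layer the seepage velocity is v_i = q/n_i, so the layer transit time is t_i = b_i·n_i / q:
  layer 1 (medium sand): t_1 = 7.29 × 0.22 / 0.0001309 = 12255 d
  layer 2 (clay): t_2 = 1.91 × 0.03 / 0.0001309 = 437.8 d
  layer 3 (karst limestone): t_3 = 4.39 × 0.04 / 0.0001309 = 1342 d
Total t = Σ t_i = 14034 days = 38.42 years.

38.4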